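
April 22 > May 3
False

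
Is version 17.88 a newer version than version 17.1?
Yes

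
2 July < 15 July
True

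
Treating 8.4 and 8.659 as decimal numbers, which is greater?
8.659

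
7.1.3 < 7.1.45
True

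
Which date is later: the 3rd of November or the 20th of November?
the 20th of November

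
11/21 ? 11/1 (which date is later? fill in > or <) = >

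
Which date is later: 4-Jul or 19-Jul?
19-Jul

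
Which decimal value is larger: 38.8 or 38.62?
38.8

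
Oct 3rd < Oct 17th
True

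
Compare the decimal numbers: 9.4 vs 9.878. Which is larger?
9.878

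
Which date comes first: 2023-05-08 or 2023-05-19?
2023-05-08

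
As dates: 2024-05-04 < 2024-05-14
True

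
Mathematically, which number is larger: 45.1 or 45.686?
45.686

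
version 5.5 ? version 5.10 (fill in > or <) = <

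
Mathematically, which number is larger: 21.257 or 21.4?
21.4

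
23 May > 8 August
False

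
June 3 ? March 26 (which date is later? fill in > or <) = >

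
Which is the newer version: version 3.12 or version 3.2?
version 3.12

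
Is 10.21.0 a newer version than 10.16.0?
Yes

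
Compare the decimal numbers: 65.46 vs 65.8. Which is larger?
65.8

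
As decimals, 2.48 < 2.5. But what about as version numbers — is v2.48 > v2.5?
True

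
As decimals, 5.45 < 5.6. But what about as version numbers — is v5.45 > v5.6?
True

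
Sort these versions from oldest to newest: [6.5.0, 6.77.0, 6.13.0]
[6.5.0, 6.13.0, 6.77.0]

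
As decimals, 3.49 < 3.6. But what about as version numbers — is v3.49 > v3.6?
True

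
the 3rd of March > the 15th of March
False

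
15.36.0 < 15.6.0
False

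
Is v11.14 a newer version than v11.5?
Yes. Version numbers are compared segment by segment as integers, not as decimals: minor version 14 > 5, so v11.14 > v11.5 (even though the decimal 11.14 < 11.5).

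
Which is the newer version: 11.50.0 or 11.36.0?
11.50.0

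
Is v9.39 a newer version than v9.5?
Yes. Version numbers are compared segment by segment as integers, not as decimals: minor version 39 > 5, so v9.39 > v9.5 (even though the decimal 9.39 < 9.5).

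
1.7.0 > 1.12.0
False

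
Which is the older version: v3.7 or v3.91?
v3.7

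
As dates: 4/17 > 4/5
True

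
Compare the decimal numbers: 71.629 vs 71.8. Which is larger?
71.8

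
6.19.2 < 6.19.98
True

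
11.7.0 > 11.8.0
False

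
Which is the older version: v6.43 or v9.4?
v6.43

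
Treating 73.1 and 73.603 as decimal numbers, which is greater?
73.603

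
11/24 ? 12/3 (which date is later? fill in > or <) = <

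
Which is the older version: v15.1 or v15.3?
v15.1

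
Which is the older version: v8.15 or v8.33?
v8.15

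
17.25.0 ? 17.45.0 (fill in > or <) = <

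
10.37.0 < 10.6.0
False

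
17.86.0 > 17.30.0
True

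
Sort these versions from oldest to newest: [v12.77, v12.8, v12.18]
[v12.8, v12.18, v12.77]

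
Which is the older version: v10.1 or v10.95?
v10.1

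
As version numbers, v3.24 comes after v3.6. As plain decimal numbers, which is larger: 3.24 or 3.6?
3.6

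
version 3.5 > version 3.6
False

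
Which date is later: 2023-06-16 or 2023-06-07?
2023-06-16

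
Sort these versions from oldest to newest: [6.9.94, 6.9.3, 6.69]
[6.9.3, 6.9.94, 6.69]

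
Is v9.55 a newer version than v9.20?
Yes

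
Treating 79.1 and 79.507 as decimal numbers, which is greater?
79.507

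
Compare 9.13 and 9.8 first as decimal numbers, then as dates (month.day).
As decimals: 9.13 < 9.8. As dates: 9/13 is later than 9/8 (day 13 > day 8).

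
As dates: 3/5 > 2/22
True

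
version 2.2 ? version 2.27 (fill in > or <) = <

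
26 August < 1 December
True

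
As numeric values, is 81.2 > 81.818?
False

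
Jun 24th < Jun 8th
False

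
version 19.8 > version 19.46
False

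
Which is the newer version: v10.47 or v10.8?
v10.47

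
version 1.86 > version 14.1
False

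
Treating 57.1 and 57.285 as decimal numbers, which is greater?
57.285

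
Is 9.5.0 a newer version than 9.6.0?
No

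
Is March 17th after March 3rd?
Yes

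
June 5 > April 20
True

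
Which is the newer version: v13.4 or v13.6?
v13.6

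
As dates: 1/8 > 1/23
False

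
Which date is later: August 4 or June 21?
August 4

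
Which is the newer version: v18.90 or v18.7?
v18.90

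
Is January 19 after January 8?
Yes. Day 19 comes after day 8 in January — this is a date comparison, not a decimal one (the decimal 1.19 would be smaller than 1.8).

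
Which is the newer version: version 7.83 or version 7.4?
version 7.83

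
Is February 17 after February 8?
Yes. Day 17 comes after day 8 in February — this is a date comparison, not a decimal one (the decimal 2.17 would be smaller than 2.8).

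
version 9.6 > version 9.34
False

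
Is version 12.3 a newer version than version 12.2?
Yes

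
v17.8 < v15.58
False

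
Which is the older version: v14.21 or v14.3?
v14.3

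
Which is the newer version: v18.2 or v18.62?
v18.62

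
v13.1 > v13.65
False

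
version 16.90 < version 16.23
False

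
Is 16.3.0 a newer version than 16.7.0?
No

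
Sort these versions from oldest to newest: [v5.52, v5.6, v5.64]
[v5.6, v5.52, v5.64]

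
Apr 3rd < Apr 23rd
True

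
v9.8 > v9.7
True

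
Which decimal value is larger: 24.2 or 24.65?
24.65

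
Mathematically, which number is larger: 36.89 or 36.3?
36.89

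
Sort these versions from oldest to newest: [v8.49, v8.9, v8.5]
[v8.5, v8.9, v8.49]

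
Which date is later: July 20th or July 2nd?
July 20th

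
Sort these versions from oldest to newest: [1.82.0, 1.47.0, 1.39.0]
[1.39.0, 1.47.0, 1.82.0]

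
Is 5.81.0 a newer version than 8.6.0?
No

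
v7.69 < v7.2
False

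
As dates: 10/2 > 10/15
False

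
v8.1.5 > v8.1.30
False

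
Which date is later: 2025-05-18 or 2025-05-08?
2025-05-18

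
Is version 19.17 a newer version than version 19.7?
Yes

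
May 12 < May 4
False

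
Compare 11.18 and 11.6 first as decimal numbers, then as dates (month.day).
As decimals: 11.18 < 11.6. As dates: 11/18 is later than 11/6 (day 18 > day 6).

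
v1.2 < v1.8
True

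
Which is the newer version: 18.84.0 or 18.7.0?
18.84.0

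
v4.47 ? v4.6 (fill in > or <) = >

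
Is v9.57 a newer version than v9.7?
Yes. Version numbers are compared segment by segment as integers, not as decimals: minor version 57 > 7, so v9.57 > v9.7 (even though the decimal 9.57 < 9.7).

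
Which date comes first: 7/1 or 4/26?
4/26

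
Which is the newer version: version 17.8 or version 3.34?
version 17.8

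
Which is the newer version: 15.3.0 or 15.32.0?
15.32.0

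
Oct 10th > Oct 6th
True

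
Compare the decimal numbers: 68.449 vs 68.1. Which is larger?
68.449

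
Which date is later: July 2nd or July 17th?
July 17th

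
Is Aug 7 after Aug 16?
No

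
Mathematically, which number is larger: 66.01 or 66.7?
66.7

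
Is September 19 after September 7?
Yes. Day 19 comes after day 7 in September — this is a date comparison, not a decimal one (the decimal 9.19 would be smaller than 9.7).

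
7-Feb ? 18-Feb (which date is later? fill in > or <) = <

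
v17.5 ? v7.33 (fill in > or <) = >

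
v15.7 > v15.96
False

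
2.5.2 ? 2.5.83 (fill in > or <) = <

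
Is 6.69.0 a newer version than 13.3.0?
No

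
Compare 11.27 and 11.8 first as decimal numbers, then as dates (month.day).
As decimals: 11.27 < 11.8. As dates: 11/27 is later than 11/8 (day 27 > day 8).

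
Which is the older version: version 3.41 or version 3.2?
version 3.2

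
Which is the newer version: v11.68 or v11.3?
v11.68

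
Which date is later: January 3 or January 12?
January 12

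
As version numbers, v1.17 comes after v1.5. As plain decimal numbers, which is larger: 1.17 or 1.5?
1.5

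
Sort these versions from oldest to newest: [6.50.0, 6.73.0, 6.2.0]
[6.2.0, 6.50.0, 6.73.0]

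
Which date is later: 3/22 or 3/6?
3/22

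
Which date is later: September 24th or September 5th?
September 24th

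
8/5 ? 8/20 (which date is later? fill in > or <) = <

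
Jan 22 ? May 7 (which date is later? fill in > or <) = <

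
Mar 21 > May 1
False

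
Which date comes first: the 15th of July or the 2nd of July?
the 2nd of July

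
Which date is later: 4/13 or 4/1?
4/13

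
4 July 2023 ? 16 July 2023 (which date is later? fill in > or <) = <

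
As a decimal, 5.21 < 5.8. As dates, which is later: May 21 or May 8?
May 21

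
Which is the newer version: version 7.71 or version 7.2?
version 7.71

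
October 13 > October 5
True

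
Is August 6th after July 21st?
Yes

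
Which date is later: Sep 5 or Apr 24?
Sep 5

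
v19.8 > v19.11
False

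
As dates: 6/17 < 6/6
False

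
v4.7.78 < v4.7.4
False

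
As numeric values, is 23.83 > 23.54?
True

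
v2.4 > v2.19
False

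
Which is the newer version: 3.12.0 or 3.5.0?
3.12.0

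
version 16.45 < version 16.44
False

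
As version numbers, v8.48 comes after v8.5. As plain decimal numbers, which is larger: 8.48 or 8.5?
8.5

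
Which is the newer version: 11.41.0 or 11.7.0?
11.41.0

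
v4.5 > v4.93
False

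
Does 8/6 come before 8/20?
Yes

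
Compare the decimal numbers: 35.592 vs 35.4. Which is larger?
35.592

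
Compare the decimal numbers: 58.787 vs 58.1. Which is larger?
58.787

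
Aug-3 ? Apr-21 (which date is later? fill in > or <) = >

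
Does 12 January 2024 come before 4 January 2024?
No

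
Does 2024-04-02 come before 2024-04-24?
Yes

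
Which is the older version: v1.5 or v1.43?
v1.5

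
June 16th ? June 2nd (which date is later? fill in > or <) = >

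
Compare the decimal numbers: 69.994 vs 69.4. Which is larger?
69.994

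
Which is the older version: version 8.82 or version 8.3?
version 8.3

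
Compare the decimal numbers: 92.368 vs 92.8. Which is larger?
92.8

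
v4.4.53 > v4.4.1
True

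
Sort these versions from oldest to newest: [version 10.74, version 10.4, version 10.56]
[version 10.4, version 10.56, version 10.74]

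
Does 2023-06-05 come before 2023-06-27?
Yes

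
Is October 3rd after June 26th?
Yes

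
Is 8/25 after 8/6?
Yes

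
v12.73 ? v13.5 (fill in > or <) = <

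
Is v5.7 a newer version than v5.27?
No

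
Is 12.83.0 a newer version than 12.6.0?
Yes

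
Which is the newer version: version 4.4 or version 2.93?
version 4.4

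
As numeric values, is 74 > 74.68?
False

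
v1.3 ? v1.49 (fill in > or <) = <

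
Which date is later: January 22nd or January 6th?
January 22nd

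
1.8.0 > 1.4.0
True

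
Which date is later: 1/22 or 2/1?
2/1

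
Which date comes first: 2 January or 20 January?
2 January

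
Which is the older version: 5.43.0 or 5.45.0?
5.43.0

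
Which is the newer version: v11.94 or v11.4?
v11.94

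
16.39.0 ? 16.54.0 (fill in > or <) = <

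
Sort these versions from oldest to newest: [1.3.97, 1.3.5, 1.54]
[1.3.5, 1.3.97, 1.54]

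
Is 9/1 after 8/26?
Yes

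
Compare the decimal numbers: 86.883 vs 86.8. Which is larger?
86.883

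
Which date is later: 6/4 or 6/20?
6/20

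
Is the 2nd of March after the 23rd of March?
No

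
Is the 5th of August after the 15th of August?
No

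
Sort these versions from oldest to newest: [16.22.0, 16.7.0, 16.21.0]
[16.7.0, 16.21.0, 16.22.0]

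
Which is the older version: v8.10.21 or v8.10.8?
v8.10.8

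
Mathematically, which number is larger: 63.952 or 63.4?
63.952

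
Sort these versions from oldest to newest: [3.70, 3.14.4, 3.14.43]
[3.14.4, 3.14.43, 3.70]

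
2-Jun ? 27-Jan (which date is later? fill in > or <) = >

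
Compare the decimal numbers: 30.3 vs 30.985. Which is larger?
30.985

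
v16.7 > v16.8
False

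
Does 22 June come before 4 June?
No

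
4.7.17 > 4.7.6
True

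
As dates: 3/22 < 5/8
True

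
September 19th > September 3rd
True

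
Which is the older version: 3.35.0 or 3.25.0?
3.25.0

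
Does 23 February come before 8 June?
Yes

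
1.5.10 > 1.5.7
True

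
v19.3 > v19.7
False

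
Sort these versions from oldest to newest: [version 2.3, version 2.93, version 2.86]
[version 2.3, version 2.86, version 2.93]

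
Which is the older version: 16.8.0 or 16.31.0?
16.8.0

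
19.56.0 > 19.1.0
True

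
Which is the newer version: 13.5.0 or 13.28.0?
13.28.0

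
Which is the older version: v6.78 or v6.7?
v6.7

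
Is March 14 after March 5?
Yes. Day 14 comes after day 5 in March — this is a date comparison, not a decimal one (the decimal 3.14 would be smaller than 3.5).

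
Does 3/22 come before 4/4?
Yes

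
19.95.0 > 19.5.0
True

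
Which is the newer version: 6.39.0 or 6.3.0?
6.39.0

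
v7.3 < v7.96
True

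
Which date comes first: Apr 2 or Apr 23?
Apr 2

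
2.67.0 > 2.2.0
True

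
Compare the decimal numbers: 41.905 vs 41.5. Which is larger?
41.905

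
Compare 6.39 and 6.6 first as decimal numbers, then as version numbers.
As decimals: 6.39 < 6.6. As versions: v6.39 > v6.6 (minor version 39 > 6).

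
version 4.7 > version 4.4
True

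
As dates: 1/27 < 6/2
True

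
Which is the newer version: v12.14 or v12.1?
v12.14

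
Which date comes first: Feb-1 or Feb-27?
Feb-1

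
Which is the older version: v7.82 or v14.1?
v7.82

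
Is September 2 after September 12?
No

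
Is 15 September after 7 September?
Yes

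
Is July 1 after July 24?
No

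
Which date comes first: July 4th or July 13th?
July 4th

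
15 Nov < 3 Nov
False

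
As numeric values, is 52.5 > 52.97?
False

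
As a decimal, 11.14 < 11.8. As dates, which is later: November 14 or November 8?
November 14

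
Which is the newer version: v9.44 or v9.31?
v9.44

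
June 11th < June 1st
False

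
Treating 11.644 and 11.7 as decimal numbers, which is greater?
11.7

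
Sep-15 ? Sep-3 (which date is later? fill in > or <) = >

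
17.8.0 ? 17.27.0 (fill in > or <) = <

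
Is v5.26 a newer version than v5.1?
Yes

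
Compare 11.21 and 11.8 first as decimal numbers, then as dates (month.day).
As decimals: 11.21 < 11.8. As dates: 11/21 is later than 11/8 (day 21 > day 8).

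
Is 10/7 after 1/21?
Yes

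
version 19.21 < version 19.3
False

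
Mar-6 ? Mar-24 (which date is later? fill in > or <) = <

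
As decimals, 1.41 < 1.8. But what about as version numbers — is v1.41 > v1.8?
True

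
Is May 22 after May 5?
Yes. Day 22 comes after day 5 in May — this is a date comparison, not a decimal one (the decimal 5.22 would be smaller than 5.5).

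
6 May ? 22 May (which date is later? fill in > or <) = <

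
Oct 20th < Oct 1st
False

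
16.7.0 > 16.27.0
False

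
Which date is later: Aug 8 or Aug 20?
Aug 20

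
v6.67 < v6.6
False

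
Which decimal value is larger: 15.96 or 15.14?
15.96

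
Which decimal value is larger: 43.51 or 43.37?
43.51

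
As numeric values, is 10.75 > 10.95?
False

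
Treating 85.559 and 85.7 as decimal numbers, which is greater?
85.7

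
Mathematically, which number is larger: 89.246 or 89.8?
89.8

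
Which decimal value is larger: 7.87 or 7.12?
7.87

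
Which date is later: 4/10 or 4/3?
4/10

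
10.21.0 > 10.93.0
False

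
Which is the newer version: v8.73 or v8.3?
v8.73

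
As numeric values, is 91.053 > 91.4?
False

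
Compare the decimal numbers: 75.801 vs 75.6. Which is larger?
75.801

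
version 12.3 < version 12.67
True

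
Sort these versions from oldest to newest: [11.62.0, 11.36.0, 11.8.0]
[11.8.0, 11.36.0, 11.62.0]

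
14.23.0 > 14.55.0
False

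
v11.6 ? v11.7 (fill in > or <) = <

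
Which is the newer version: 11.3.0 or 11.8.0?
11.8.0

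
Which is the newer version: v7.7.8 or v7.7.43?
v7.7.43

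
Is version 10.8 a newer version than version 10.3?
Yes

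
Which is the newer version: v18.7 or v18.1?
v18.7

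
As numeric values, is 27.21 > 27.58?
False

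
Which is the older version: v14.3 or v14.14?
v14.3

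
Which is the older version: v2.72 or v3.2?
v2.72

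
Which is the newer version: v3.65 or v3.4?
v3.65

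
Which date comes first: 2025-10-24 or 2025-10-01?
2025-10-01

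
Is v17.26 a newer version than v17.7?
Yes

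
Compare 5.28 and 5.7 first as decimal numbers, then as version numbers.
As decimals: 5.28 < 5.7. As versions: v5.28 > v5.7 (minor version 28 > 7).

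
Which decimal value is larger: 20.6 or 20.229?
20.6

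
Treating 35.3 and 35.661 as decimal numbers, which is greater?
35.661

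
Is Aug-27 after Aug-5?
Yes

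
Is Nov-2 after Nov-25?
No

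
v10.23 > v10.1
True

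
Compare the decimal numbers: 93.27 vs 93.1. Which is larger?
93.27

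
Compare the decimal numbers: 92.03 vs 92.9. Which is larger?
92.9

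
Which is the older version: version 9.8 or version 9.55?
version 9.8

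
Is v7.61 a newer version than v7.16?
Yes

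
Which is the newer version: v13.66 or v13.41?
v13.66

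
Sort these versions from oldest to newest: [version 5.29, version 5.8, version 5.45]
[version 5.8, version 5.29, version 5.45]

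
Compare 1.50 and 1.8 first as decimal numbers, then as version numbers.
As decimals: 1.50 < 1.8. As versions: v1.50 > v1.8 (minor version 50 > 8).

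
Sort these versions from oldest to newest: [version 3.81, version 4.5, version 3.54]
[version 3.54, version 3.81, version 4.5]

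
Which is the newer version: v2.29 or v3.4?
v3.4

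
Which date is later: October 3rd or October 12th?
October 12th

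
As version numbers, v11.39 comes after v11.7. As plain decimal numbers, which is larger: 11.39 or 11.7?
11.7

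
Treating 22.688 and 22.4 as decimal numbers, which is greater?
22.688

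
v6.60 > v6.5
True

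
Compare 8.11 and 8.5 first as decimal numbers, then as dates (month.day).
As decimals: 8.11 < 8.5. As dates: 8/11 is later than 8/5 (day 11 > day 5).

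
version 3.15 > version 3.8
True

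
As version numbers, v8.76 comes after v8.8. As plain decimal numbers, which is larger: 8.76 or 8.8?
8.8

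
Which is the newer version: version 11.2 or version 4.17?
version 11.2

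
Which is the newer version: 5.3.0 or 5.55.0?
5.55.0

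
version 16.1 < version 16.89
True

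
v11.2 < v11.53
True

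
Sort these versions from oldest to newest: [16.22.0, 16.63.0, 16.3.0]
[16.3.0, 16.22.0, 16.63.0]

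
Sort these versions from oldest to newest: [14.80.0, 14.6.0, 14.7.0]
[14.6.0, 14.7.0, 14.80.0]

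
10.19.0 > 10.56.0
False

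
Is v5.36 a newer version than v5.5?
Yes. Version numbers are compared segment by segment as integers, not as decimals: minor version 36 > 5, so v5.36 > v5.5 (even though the decimal 5.36 < 5.5).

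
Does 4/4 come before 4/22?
Yes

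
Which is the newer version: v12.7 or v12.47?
v12.47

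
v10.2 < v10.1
False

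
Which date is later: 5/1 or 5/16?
5/16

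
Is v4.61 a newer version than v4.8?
Yes. Version numbers are compared segment by segment as integers, not as decimals: minor version 61 > 8, so v4.61 > v4.8 (even though the decimal 4.61 < 4.8).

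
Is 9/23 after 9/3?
Yes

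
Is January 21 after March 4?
No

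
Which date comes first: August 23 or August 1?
August 1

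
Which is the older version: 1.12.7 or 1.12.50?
1.12.7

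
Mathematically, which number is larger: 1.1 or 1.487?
1.487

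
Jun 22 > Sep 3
False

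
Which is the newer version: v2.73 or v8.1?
v8.1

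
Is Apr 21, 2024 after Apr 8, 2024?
Yes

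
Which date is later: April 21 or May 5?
May 5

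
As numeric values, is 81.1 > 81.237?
False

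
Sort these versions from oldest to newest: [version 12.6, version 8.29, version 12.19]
[version 8.29, version 12.6, version 12.19]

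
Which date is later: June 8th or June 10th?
June 10th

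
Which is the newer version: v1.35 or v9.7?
v9.7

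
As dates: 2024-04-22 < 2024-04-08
False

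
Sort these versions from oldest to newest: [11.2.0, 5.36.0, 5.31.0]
[5.31.0, 5.36.0, 11.2.0]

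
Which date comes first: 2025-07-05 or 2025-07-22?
2025-07-05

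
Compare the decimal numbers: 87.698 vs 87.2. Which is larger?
87.698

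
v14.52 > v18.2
False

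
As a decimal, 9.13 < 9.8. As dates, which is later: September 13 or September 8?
September 13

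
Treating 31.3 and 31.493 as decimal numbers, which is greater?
31.493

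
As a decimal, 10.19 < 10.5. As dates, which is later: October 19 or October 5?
October 19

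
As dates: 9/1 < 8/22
False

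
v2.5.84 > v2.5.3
True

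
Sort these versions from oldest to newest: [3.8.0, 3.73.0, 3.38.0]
[3.8.0, 3.38.0, 3.73.0]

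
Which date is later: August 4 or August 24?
August 24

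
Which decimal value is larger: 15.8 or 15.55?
15.8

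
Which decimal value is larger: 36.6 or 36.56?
36.6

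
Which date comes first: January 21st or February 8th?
January 21st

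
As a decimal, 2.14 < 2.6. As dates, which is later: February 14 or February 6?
February 14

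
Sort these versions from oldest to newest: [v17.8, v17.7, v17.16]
[v17.7, v17.8, v17.16]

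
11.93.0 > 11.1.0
True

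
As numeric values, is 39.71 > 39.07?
True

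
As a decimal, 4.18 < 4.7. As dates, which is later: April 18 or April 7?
April 18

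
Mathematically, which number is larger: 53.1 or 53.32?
53.32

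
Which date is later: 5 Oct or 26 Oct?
26 Oct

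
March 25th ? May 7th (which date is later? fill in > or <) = <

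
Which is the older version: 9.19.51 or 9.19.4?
9.19.4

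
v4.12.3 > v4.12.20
False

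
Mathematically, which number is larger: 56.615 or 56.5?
56.615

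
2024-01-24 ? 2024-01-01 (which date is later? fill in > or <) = >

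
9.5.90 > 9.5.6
True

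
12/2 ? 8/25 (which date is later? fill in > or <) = >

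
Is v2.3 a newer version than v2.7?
No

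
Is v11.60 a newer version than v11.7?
Yes. Version numbers are compared segment by segment as integers, not as decimals: minor version 60 > 7, so v11.60 > v11.7 (even though the decimal 11.60 < 11.7).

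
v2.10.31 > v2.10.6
True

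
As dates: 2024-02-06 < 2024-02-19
True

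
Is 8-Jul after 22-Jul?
No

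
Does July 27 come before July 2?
No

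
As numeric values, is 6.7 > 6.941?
False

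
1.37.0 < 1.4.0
False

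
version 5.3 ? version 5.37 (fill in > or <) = <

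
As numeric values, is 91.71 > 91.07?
True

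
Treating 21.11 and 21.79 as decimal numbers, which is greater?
21.79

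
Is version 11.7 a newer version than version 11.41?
No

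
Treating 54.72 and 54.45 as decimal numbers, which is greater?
54.72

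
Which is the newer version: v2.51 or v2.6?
v2.51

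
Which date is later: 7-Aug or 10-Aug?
10-Aug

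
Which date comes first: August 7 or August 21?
August 7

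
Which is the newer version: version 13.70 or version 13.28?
version 13.70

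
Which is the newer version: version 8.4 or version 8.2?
version 8.4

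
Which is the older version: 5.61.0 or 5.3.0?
5.3.0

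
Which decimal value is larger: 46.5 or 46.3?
46.5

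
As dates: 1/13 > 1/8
True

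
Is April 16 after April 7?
Yes. Day 16 comes after day 7 in April — this is a date comparison, not a decimal one (the decimal 4.16 would be smaller than 4.7).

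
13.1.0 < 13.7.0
True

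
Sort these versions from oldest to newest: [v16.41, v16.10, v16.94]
[v16.10, v16.41, v16.94]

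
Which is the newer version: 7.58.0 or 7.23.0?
7.58.0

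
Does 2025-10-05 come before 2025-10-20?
Yes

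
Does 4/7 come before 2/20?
No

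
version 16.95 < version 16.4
False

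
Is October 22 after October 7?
Yes. Day 22 comes after day 7 in October — this is a date comparison, not a decimal one (the decimal 10.22 would be smaller than 10.7).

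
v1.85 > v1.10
True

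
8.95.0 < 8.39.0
False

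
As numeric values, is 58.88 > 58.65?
True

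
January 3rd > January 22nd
False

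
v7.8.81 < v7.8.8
False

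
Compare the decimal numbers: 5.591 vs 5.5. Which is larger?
5.591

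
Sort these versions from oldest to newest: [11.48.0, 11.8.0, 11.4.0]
[11.4.0, 11.8.0, 11.48.0]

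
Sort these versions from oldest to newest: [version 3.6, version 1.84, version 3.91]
[version 1.84, version 3.6, version 3.91]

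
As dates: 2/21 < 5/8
True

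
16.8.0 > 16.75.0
False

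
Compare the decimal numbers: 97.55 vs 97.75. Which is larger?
97.75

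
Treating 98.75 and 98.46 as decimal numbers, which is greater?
98.75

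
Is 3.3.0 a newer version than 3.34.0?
No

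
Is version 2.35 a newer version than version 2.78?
No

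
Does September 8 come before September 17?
Yes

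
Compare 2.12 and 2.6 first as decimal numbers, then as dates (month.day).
As decimals: 2.12 < 2.6. As dates: 2/12 is later than 2/6 (day 12 > day 6).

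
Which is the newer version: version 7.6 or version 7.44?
version 7.44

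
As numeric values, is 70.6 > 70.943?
False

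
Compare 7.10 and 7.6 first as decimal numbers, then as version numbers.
As decimals: 7.10 < 7.6. As versions: v7.10 > v7.6 (minor version 10 > 6).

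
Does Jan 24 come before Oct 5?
Yes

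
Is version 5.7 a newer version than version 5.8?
No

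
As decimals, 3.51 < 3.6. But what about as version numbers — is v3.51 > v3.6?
True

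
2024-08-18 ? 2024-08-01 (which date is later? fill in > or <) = >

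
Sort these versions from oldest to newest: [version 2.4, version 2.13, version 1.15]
[version 1.15, version 2.4, version 2.13]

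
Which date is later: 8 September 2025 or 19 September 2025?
19 September 2025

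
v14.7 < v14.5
False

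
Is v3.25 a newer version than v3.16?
Yes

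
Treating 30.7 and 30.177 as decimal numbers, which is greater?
30.7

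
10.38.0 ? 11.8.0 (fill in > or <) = <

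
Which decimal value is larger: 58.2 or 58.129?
58.2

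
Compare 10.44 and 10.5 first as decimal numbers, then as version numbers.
As decimals: 10.44 < 10.5. As versions: v10.44 > v10.5 (minor version 44 > 5).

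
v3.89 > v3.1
True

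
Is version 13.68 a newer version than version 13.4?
Yes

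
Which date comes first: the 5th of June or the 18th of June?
the 5th of June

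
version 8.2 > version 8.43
False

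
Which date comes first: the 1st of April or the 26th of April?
the 1st of April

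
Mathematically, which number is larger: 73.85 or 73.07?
73.85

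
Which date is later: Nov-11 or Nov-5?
Nov-11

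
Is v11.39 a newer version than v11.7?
Yes. Version numbers are compared segment by segment as integers, not as decimals: minor version 39 > 7, so v11.39 > v11.7 (even though the decimal 11.39 < 11.7).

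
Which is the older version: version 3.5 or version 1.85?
version 1.85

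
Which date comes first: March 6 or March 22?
March 6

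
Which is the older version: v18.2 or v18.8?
v18.2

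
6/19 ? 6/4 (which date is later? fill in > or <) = >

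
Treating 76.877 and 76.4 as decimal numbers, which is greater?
76.877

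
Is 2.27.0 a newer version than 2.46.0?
No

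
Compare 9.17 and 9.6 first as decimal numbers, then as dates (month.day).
As decimals: 9.17 < 9.6. As dates: 9/17 is later than 9/6 (day 17 > day 6).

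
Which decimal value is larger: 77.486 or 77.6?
77.6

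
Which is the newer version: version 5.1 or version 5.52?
version 5.52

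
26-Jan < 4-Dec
True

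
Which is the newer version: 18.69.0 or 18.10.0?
18.69.0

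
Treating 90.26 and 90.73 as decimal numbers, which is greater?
90.73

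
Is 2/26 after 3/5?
No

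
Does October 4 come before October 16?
Yes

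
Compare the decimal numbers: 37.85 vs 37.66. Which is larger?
37.85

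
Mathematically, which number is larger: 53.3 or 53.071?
53.3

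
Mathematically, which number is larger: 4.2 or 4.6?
4.6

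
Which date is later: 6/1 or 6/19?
6/19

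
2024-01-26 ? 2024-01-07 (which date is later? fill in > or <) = >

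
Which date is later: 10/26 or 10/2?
10/26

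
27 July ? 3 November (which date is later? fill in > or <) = <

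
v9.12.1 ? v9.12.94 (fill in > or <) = <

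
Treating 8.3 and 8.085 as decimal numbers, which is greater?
8.3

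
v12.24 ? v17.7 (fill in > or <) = <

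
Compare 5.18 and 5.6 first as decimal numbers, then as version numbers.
As decimals: 5.18 < 5.6. As versions: v5.18 > v5.6 (minor version 18 > 6).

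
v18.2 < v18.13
True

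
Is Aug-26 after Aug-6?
Yes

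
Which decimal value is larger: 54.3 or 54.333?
54.333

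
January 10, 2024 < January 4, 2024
False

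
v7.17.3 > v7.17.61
False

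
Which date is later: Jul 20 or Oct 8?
Oct 8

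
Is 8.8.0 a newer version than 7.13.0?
Yes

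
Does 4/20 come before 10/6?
Yes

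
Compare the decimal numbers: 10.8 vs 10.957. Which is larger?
10.957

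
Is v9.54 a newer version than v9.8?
Yes. Version numbers are compared segment by segment as integers, not as decimals: minor version 54 > 8, so v9.54 > v9.8 (even though the decimal 9.54 < 9.8).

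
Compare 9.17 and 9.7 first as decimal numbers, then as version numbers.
As decimals: 9.17 < 9.7. As versions: v9.17 > v9.7 (minor version 17 > 7).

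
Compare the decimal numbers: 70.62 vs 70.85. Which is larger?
70.85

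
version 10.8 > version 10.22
False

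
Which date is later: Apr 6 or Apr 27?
Apr 27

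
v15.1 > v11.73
True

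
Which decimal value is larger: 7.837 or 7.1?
7.837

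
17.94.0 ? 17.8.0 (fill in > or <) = >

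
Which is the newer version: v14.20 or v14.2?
v14.20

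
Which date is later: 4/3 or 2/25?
4/3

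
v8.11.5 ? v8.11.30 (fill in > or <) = <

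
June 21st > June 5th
True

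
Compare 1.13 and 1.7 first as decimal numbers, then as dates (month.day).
As decimals: 1.13 < 1.7. As dates: 1/13 is later than 1/7 (day 13 > day 7).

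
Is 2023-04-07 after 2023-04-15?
No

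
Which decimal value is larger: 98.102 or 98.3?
98.3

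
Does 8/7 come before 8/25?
Yes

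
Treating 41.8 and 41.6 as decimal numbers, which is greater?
41.8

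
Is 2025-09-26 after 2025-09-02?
Yes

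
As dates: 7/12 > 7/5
True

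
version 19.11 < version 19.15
True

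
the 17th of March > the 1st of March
True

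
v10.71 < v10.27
False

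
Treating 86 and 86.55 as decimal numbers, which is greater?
86.55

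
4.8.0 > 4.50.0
False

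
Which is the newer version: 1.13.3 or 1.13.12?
1.13.12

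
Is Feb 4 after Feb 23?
No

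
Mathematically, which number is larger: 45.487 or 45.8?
45.8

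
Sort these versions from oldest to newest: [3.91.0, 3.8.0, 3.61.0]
[3.8.0, 3.61.0, 3.91.0]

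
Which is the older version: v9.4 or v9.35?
v9.4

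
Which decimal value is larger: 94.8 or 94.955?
94.955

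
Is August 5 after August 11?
No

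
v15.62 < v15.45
False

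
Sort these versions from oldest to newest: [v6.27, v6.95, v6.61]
[v6.27, v6.61, v6.95]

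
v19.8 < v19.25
True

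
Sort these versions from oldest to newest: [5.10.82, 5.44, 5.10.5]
[5.10.5, 5.10.82, 5.44]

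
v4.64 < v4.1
False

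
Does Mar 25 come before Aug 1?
Yes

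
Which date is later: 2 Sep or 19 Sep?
19 Sep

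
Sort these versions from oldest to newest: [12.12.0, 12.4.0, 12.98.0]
[12.4.0, 12.12.0, 12.98.0]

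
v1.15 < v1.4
False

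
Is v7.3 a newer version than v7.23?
No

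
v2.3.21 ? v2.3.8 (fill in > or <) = >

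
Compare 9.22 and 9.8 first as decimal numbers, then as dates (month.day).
As decimals: 9.22 < 9.8. As dates: 9/22 is later than 9/8 (day 22 > day 8).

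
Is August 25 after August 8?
Yes. Day 25 comes after day 8 in August — this is a date comparison, not a decimal one (the decimal 8.25 would be smaller than 8.8).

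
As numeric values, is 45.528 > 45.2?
True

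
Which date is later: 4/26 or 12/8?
12/8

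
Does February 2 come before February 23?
Yes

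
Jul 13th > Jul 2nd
True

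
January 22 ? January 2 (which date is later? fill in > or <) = >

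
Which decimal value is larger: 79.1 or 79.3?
79.3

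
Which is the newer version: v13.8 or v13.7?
v13.8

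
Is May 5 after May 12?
No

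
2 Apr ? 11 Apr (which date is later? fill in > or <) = <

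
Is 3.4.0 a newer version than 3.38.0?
No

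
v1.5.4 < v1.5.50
True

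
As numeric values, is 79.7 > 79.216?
True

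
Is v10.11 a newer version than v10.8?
Yes. Version numbers are compared segment by segment as integers, not as decimals: minor version 11 > 8, so v10.11 > v10.8 (even though the decimal 10.11 < 10.8).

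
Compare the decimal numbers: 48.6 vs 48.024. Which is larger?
48.6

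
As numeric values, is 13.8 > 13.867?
False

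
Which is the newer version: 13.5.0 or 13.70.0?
13.70.0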